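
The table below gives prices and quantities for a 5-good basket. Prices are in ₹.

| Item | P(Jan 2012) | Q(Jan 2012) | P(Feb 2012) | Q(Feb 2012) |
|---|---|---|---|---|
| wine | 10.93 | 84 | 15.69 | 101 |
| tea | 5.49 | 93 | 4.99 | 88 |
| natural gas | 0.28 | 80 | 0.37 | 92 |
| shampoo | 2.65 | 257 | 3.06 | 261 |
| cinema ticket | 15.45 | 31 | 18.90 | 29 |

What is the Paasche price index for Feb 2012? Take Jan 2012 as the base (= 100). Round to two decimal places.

Paasche price index uses current-period quantities as weights.
ΣP(Feb 2012)·Q(Feb 2012) = 15.69×101 + 4.99×88 + 0.37×92 + 3.06×261 + 18.90×29 = 1584.69 + 439.12 + 34.04 + 798.66 + 548.1 = 3404.61
ΣP(Jan 2012)·Q(Feb 2012) = 10.93×101 + 5.49×88 + 0.28×92 + 2.65×261 + 15.45×29 = 1103.93 + 483.12 + 25.76 + 691.65 + 448.05 = 2752.51
Index = 3404.61 / 2752.51 × 100 = 123.6911

123.69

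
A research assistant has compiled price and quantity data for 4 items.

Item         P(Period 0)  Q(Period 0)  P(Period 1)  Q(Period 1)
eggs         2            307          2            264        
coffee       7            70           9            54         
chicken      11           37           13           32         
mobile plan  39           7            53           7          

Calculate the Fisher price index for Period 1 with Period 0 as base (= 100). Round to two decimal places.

117.56

Laspeyres component (base-period weights):
ΣP(Period 1)Q(Period 0) = 2×307 + 9×70 + 13×37 + 53×7 = 614 + 630 + 481 + 371 = 2096
ΣP(Period 0)Q(Period 0) = 2×307 + 7×70 + 11×37 + 39×7 = 614 + 490 + 407 + 273 = 1784
L = 2096 / 1784 × 100 = 117.4888
Paasche component (current-period weights):
ΣP(Period 1)Q(Period 1) = 2×264 + 9×54 + 13×32 + 53×7 = 528 + 486 + 416 + 371 = 1801
ΣP(Period 0)Q(Period 1) = 2×264 + 7×54 + 11×32 + 39×7 = 528 + 378 + 352 + 273 = 1531
P = 1801 / 1531 × 100 = 117.6355
Fisher = √(L × P) = √(117.4888 × 117.6355) = 117.5621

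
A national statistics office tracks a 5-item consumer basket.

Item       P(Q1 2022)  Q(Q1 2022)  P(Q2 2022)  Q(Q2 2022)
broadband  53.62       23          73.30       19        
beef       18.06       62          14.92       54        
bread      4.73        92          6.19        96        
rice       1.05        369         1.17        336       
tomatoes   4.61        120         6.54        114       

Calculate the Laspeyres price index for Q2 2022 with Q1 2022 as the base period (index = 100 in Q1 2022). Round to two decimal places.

Laspeyres price index uses base-period quantities as weights.
ΣP(Q2 2022)·Q(Q1 2022) = 73.30×23 + 14.92×62 + 6.19×92 + 1.17×369 + 6.54×120 = 1685.9 + 925.04 + 569.48 + 431.73 + 784.8 = 4396.95
ΣP(Q1 2022)·Q(Q1 2022) = 53.62×23 + 18.06×62 + 4.73×92 + 1.05×369 + 4.61×120 = 1233.26 + 1119.72 + 435.16 + 387.45 + 553.2 = 3728.79
Index = 4396.95 / 3728.79 × 100 = 117.9189

117.92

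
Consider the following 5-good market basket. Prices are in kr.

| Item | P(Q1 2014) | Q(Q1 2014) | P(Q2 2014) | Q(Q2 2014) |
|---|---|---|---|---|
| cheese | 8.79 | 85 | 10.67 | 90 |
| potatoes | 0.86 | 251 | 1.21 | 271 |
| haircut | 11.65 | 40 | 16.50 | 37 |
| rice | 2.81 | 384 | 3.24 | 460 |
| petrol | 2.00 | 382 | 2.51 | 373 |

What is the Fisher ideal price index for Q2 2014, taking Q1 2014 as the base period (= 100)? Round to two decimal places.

Laspeyres component (base-period weights):
ΣP(Q2 2014)Q(Q1 2014) = 10.67×85 + 1.21×251 + 16.50×40 + 3.24×384 + 2.51×382 = 906.95 + 303.71 + 660 + 1244.16 + 958.82 = 4073.64
ΣP(Q1 2014)Q(Q1 2014) = 8.79×85 + 0.86×251 + 11.65×40 + 2.81×384 + 2.00×382 = 747.15 + 215.86 + 466 + 1079.04 + 764 = 3272.05
L = 4073.64 / 3272.05 × 100 = 124.4981
Paasche component (current-period weights):
ΣP(Q2 2014)Q(Q2 2014) = 10.67×90 + 1.21×271 + 16.50×37 + 3.24×460 + 2.51×373 = 960.3 + 327.91 + 610.5 + 1490.4 + 936.23 = 4325.34
ΣP(Q1 2014)Q(Q2 2014) = 8.79×90 + 0.86×271 + 11.65×37 + 2.81×460 + 2.00×373 = 791.1 + 233.06 + 431.05 + 1292.6 + 746 = 3493.81
P = 4325.34 / 3493.81 × 100 = 123.8001
Fisher = √(L × P) = √(124.4981 × 123.8001) = 124.1486

124.15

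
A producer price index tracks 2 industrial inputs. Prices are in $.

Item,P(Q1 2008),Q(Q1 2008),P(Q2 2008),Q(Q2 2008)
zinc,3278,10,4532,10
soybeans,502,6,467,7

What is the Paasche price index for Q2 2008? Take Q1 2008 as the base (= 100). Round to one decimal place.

133.9

Paasche price index uses current-period quantities as weights.
ΣP(Q2 2008)·Q(Q2 2008) = 4532×10 + 467×7 = 45320 + 3269 = 48589
ΣP(Q1 2008)·Q(Q2 2008) = 3278×10 + 502×7 = 32780 + 3514 = 36294
Index = 48589 / 36294 × 100 = 133.8761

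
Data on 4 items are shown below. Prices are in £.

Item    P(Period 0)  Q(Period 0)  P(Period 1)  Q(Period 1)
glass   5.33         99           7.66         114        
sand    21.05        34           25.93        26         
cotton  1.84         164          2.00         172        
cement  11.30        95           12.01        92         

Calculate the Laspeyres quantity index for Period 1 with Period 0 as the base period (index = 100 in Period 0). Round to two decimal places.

95.89

Laspeyres quantity index uses base-period prices as weights.
ΣP(Period 0)·Q(Period 1) = 5.33×114 + 21.05×26 + 1.84×172 + 11.30×92 = 607.62 + 547.3 + 316.48 + 1039.6 = 2511
ΣP(Period 0)·Q(Period 0) = 5.33×99 + 21.05×34 + 1.84×164 + 11.30×95 = 527.67 + 715.7 + 301.76 + 1073.5 = 2618.63
Index = 2511 / 2618.63 × 100 = 95.8898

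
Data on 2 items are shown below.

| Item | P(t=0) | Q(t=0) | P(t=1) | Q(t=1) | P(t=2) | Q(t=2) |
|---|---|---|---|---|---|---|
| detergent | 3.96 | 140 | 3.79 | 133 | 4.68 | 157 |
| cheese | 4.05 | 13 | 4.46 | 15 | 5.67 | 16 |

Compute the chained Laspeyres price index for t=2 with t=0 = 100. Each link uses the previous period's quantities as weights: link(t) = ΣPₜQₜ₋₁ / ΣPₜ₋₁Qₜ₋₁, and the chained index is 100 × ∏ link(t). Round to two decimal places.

120.14

Link t=0→t=1:
ΣP(t=1)Q(t=0) = 3.79×140 + 4.46×13 = 530.6 + 57.98 = 588.58
ΣP(t=0)Q(t=0) = 3.96×140 + 4.05×13 = 554.4 + 52.65 = 607.05
link = 588.58/607.05 = 0.969574
Link t=1→t=2:
ΣP(t=2)Q(t=1) = 4.68×133 + 5.67×15 = 622.44 + 85.05 = 707.49
ΣP(t=1)Q(t=1) = 3.79×133 + 4.46×15 = 504.07 + 66.9 = 570.97
link = 707.49/570.97 = 1.239102
Chained index = 100 × 0.969574 × 1.239102 = 120.1401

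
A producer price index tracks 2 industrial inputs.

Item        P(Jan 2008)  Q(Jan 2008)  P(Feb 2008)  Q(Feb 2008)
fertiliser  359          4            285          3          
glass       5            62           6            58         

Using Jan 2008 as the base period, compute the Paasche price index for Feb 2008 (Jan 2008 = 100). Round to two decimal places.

Paasche price index uses current-period quantities as weights.
ΣP(Feb 2008)·Q(Feb 2008) = 285×3 + 6×58 = 855 + 348 = 1203
ΣP(Jan 2008)·Q(Feb 2008) = 359×3 + 5×58 = 1077 + 290 = 1367
Index = 1203 / 1367 × 100 = 88.0029

88.00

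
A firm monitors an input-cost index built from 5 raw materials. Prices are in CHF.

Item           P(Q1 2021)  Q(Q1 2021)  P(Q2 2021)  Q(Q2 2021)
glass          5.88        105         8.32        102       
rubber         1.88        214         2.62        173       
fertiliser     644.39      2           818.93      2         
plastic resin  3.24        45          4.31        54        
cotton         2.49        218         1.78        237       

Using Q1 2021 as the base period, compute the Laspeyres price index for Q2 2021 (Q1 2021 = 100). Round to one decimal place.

Laspeyres price index uses base-period quantities as weights.
ΣP(Q2 2021)·Q(Q1 2021) = 8.32×105 + 2.62×214 + 818.93×2 + 4.31×45 + 1.78×218 = 873.6 + 560.68 + 1637.86 + 193.95 + 388.04 = 3654.13
ΣP(Q1 2021)·Q(Q1 2021) = 5.88×105 + 1.88×214 + 644.39×2 + 3.24×45 + 2.49×218 = 617.4 + 402.32 + 1288.78 + 145.8 + 542.82 = 2997.12
Index = 3654.13 / 2997.12 × 100 = 121.9214

121.9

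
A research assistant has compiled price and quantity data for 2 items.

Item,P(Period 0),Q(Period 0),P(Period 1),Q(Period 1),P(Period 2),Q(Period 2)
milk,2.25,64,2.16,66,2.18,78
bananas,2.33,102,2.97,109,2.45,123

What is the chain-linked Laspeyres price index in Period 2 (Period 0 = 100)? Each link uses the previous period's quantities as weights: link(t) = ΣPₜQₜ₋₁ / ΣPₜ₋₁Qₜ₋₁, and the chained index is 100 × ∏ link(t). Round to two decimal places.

101.87

Link Period 0→Period 1:
ΣP(Period 1)Q(Period 0) = 2.16×64 + 2.97×102 = 138.24 + 302.94 = 441.18
ΣP(Period 0)Q(Period 0) = 2.25×64 + 2.33×102 = 144 + 237.66 = 381.66
link = 441.18/381.66 = 1.155950
Link Period 1→Period 2:
ΣP(Period 2)Q(Period 1) = 2.18×66 + 2.45×109 = 143.88 + 267.05 = 410.93
ΣP(Period 1)Q(Period 1) = 2.16×66 + 2.97×109 = 142.56 + 323.73 = 466.29
link = 410.93/466.29 = 0.881276
Chained index = 100 × 1.155950 × 0.881276 = 101.8711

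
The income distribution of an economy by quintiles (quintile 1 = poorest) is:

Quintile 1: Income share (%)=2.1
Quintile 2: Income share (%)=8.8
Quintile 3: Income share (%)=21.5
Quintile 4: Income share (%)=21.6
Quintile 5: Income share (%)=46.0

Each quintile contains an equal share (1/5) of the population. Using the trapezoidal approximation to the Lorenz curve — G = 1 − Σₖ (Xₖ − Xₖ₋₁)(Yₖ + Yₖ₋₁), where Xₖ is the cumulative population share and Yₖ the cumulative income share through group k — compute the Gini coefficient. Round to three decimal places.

0.402

Cumulative income shares Yₖ: 0.0210, 0.1090, 0.3240, 0.5400, 1.0000
Σ (Xₖ−Xₖ₋₁)(Yₖ+Yₖ₋₁) = (1/5)(0.0210+0.0000) + (1/5)(0.1090+0.0210) + (1/5)(0.3240+0.1090) + (1/5)(0.5400+0.3240) + (1/5)(1.0000+0.5400)
  = 0.0042 + 0.0260 + 0.0866 + 0.1728 + 0.3080 = 0.5976
G = 1 − 0.5976 = 0.4024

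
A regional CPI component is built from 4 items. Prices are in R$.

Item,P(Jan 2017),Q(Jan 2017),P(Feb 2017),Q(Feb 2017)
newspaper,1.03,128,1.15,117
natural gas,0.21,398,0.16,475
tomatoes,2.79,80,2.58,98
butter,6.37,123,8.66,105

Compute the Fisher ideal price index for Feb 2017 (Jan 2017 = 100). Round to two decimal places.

Laspeyres component (base-period weights):
ΣP(Feb 2017)Q(Jan 2017) = 1.15×128 + 0.16×398 + 2.58×80 + 8.66×123 = 147.2 + 63.68 + 206.4 + 1065.18 = 1482.46
ΣP(Jan 2017)Q(Jan 2017) = 1.03×128 + 0.21×398 + 2.79×80 + 6.37×123 = 131.84 + 83.58 + 223.2 + 783.51 = 1222.13
L = 1482.46 / 1222.13 × 100 = 121.3013
Paasche component (current-period weights):
ΣP(Feb 2017)Q(Feb 2017) = 1.15×117 + 0.16×475 + 2.58×98 + 8.66×105 = 134.55 + 76 + 252.84 + 909.3 = 1372.69
ΣP(Jan 2017)Q(Feb 2017) = 1.03×117 + 0.21×475 + 2.79×98 + 6.37×105 = 120.51 + 99.75 + 273.42 + 668.85 = 1162.53
P = 1372.69 / 1162.53 × 100 = 118.0778
Fisher = √(L × P) = √(121.3013 × 118.0778) = 119.6787

119.68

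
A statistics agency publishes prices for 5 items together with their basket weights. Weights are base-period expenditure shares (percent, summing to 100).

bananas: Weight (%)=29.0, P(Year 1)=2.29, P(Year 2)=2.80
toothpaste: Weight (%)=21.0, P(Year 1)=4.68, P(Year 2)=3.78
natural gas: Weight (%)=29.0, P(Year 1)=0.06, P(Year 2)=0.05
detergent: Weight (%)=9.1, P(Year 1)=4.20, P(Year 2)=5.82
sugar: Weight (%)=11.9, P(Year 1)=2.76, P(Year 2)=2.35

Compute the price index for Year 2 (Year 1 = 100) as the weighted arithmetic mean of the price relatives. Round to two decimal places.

99.33

bananas: 29.0 × (2.80/2.29) = 29.0 × 1.222707 = 35.4585
toothpaste: 21.0 × (3.78/4.68) = 21.0 × 0.807692 = 16.9615
natural gas: 29.0 × (0.05/0.06) = 29.0 × 0.833333 = 24.1667
detergent: 9.1 × (5.82/4.20) = 9.1 × 1.385714 = 12.6100
sugar: 11.9 × (2.35/2.76) = 11.9 × 0.851449 = 10.1322
Index = Σ wᵢ·(p₁ᵢ/p₀ᵢ) = 35.4585 + 16.9615 + 24.1667 + 12.6100 + 10.1322 = 99.3290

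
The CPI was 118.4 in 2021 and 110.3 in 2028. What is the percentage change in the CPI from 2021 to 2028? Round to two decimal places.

Change = (110.3 − 118.4) / 118.4 × 100
       = -8.1 / 118.4 × 100 = -6.8412%

-6.84%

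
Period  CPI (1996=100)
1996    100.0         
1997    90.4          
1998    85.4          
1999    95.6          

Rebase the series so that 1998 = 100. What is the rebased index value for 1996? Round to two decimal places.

117.10

Rebased(1996) = 100.0 / 85.4 × 100 = 117.0960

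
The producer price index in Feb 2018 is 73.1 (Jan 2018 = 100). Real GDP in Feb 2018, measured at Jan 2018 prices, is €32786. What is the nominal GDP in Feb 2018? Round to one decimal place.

Nominal = Real × (Index/100) = 32786 × (73.1/100)
        = 32786 × 0.731 = 23966.5660

23966.6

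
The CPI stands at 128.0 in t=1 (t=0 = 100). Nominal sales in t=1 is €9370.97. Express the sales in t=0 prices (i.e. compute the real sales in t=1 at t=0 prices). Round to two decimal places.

7321.07

Real = Nominal ÷ (Index/100) = 9370.97 ÷ (128.0/100)
     = 9370.97 ÷ 1.280 = 7321.0703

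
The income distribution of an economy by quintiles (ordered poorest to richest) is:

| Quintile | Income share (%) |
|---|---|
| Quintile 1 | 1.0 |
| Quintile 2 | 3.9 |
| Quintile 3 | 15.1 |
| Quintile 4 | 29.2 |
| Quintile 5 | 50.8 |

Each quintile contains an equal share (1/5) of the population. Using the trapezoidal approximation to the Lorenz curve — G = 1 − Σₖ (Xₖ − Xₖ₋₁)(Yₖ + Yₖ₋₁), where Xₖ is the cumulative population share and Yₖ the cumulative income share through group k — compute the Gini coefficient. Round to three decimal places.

Cumulative income shares Yₖ: 0.0100, 0.0490, 0.2000, 0.4920, 1.0000
Σ (Xₖ−Xₖ₋₁)(Yₖ+Yₖ₋₁) = (1/5)(0.0100+0.0000) + (1/5)(0.0490+0.0100) + (1/5)(0.2000+0.0490) + (1/5)(0.4920+0.2000) + (1/5)(1.0000+0.4920)
  = 0.0020 + 0.0118 + 0.0498 + 0.1384 + 0.2984 = 0.5004
G = 1 − 0.5004 = 0.4996

0.500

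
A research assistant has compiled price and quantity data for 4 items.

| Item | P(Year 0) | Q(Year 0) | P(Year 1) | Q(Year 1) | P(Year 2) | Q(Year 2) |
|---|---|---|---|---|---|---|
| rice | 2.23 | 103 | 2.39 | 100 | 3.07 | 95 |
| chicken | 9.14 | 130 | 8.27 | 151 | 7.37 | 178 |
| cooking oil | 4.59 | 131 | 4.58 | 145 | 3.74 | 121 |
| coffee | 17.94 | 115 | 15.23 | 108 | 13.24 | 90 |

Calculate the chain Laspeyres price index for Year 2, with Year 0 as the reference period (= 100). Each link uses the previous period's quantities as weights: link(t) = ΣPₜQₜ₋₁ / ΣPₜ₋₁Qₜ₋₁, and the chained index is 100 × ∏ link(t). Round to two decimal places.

Link Year 0→Year 1:
ΣP(Year 1)Q(Year 0) = 2.39×103 + 8.27×130 + 4.58×131 + 15.23×115 = 246.17 + 1075.1 + 599.98 + 1751.45 = 3672.7
ΣP(Year 0)Q(Year 0) = 2.23×103 + 9.14×130 + 4.59×131 + 17.94×115 = 229.69 + 1188.2 + 601.29 + 2063.1 = 4082.28
link = 3672.7/4082.28 = 0.899669
Link Year 1→Year 2:
ΣP(Year 2)Q(Year 1) = 3.07×100 + 7.37×151 + 3.74×145 + 13.24×108 = 307 + 1112.87 + 542.3 + 1429.92 = 3392.09
ΣP(Year 1)Q(Year 1) = 2.39×100 + 8.27×151 + 4.58×145 + 15.23×108 = 239 + 1248.77 + 664.1 + 1644.84 = 3796.71
link = 3392.09/3796.71 = 0.893429
Chained index = 100 × 0.899669 × 0.893429 = 80.3790

80.38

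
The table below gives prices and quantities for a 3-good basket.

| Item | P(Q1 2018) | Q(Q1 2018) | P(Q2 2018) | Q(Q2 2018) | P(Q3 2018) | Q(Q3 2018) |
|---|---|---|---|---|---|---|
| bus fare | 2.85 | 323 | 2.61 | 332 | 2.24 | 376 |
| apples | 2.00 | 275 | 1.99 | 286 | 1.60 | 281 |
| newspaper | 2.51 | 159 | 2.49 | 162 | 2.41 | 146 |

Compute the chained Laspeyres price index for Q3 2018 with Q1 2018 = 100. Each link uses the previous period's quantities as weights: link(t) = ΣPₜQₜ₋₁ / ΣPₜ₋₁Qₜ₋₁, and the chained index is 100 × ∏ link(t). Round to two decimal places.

Link Q1 2018→Q2 2018:
ΣP(Q2 2018)Q(Q1 2018) = 2.61×323 + 1.99×275 + 2.49×159 = 843.03 + 547.25 + 395.91 = 1786.19
ΣP(Q1 2018)Q(Q1 2018) = 2.85×323 + 2.00×275 + 2.51×159 = 920.55 + 550 + 399.09 = 1869.64
link = 1786.19/1869.64 = 0.955366
Link Q2 2018→Q3 2018:
ΣP(Q3 2018)Q(Q2 2018) = 2.24×332 + 1.60×286 + 2.41×162 = 743.68 + 457.6 + 390.42 = 1591.7
ΣP(Q2 2018)Q(Q2 2018) = 2.61×332 + 1.99×286 + 2.49×162 = 866.52 + 569.14 + 403.38 = 1839.04
link = 1591.7/1839.04 = 0.865506
Chained index = 100 × 0.955366 × 0.865506 = 82.6875

82.69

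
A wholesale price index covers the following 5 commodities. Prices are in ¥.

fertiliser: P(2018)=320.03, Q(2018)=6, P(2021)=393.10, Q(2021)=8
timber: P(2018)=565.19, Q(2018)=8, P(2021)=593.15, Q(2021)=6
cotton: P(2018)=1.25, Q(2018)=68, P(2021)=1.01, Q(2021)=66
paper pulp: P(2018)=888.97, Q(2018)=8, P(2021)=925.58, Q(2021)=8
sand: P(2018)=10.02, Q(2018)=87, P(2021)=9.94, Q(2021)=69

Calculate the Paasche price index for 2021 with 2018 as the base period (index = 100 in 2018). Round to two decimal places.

107.40

Paasche price index uses current-period quantities as weights.
ΣP(2021)·Q(2021) = 393.10×8 + 593.15×6 + 1.01×66 + 925.58×8 + 9.94×69 = 3144.8 + 3558.9 + 66.66 + 7404.64 + 685.86 = 14860.86
ΣP(2018)·Q(2021) = 320.03×8 + 565.19×6 + 1.25×66 + 888.97×8 + 10.02×69 = 2560.24 + 3391.14 + 82.5 + 7111.76 + 691.38 = 13837.02
Index = 14860.86 / 13837.02 × 100 = 107.3993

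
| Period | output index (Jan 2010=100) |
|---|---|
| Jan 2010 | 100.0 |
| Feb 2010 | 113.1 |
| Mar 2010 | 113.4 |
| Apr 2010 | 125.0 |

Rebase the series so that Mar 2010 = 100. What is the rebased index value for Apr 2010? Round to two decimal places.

Rebased(Apr 2010) = 125.0 / 113.4 × 100 = 110.2293

110.23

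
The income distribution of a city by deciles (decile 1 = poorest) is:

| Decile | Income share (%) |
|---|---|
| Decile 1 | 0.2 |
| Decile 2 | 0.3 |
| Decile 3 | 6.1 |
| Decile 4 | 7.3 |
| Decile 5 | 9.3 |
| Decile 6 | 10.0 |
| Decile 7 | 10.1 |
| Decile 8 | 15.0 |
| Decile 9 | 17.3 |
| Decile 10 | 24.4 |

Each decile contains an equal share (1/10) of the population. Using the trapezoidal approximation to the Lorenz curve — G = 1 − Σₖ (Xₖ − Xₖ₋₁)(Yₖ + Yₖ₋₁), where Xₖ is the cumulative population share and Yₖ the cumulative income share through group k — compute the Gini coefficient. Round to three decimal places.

Cumulative income shares Yₖ: 0.0020, 0.0050, 0.0660, 0.1390, 0.2320, 0.3320, 0.4330, 0.5830, 0.7560, 1.0000
Σ (Xₖ−Xₖ₋₁)(Yₖ+Yₖ₋₁) = (1/10)(0.0020+0.0000) + (1/10)(0.0050+0.0020) + (1/10)(0.0660+0.0050) + (1/10)(0.1390+0.0660) + (1/10)(0.2320+0.1390) + (1/10)(0.3320+0.2320) + (1/10)(0.4330+0.3320) + (1/10)(0.5830+0.4330) + (1/10)(0.7560+0.5830) + (1/10)(1.0000+0.7560)
  = 0.0002 + 0.0007 + 0.0071 + 0.0205 + 0.0371 + 0.0564 + 0.0765 + 0.1016 + 0.1339 + 0.1756 = 0.6096
G = 1 − 0.6096 = 0.3904

0.390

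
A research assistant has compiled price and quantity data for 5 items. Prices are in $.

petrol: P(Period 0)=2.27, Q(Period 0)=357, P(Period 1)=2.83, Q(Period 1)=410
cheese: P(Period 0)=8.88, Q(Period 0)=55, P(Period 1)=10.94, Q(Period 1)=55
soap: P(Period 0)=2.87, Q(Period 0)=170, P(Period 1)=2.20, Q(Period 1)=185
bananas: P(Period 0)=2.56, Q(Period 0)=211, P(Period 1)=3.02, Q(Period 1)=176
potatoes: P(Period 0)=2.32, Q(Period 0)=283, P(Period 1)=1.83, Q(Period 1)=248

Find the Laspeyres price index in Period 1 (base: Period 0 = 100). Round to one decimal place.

Laspeyres price index uses base-period quantities as weights.
ΣP(Period 1)·Q(Period 0) = 2.83×357 + 10.94×55 + 2.20×170 + 3.02×211 + 1.83×283 = 1010.31 + 601.7 + 374 + 637.22 + 517.89 = 3141.12
ΣP(Period 0)·Q(Period 0) = 2.27×357 + 8.88×55 + 2.87×170 + 2.56×211 + 2.32×283 = 810.39 + 488.4 + 487.9 + 540.16 + 656.56 = 2983.41
Index = 3141.12 / 2983.41 × 100 = 105.2862

105.3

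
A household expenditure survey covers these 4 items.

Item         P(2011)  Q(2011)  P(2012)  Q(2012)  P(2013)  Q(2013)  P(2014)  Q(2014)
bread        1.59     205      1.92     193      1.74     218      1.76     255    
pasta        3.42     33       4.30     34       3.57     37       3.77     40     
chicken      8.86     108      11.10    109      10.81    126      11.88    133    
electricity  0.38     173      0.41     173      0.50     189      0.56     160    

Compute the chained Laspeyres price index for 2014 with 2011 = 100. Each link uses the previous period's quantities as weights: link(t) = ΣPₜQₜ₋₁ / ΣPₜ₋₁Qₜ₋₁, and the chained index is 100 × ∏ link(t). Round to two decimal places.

127.83

Link 2011→2012:
ΣP(2012)Q(2011) = 1.92×205 + 4.30×33 + 11.10×108 + 0.41×173 = 393.6 + 141.9 + 1198.8 + 70.93 = 1805.23
ΣP(2011)Q(2011) = 1.59×205 + 3.42×33 + 8.86×108 + 0.38×173 = 325.95 + 112.86 + 956.88 + 65.74 = 1461.43
link = 1805.23/1461.43 = 1.235249
Link 2012→2013:
ΣP(2013)Q(2012) = 1.74×193 + 3.57×34 + 10.81×109 + 0.50×173 = 335.82 + 121.38 + 1178.29 + 86.5 = 1721.99
ΣP(2012)Q(2012) = 1.92×193 + 4.30×34 + 11.10×109 + 0.41×173 = 370.56 + 146.2 + 1209.9 + 70.93 = 1797.59
link = 1721.99/1797.59 = 0.957944
Link 2013→2014:
ΣP(2014)Q(2013) = 1.76×218 + 3.77×37 + 11.88×126 + 0.56×189 = 383.68 + 139.49 + 1496.88 + 105.84 = 2125.89
ΣP(2013)Q(2013) = 1.74×218 + 3.57×37 + 10.81×126 + 0.50×189 = 379.32 + 132.09 + 1362.06 + 94.5 = 1967.97
link = 2125.89/1967.97 = 1.080245
Chained index = 100 × 1.235249 × 0.957944 × 1.080245 = 127.8253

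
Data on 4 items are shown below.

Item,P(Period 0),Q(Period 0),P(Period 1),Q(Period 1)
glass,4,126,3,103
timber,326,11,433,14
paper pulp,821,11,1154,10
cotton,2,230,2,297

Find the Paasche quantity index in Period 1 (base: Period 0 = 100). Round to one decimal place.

101.1

Paasche quantity index uses current-period prices as weights.
ΣP(Period 1)·Q(Period 1) = 3×103 + 433×14 + 1154×10 + 2×297 = 309 + 6062 + 11540 + 594 = 18505
ΣP(Period 1)·Q(Period 0) = 3×126 + 433×11 + 1154×11 + 2×230 = 378 + 4763 + 12694 + 460 = 18295
Index = 18505 / 18295 × 100 = 101.1479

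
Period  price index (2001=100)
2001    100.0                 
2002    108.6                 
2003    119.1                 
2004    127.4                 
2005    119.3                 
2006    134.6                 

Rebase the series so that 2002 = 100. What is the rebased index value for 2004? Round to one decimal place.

117.3

Rebased(2004) = 127.4 / 108.6 × 100 = 117.3112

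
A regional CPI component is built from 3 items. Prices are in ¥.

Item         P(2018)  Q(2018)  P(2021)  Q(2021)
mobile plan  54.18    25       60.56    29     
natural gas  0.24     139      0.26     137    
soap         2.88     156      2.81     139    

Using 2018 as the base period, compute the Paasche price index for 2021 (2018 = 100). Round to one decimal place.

Paasche price index uses current-period quantities as weights.
ΣP(2021)·Q(2021) = 60.56×29 + 0.26×137 + 2.81×139 = 1756.24 + 35.62 + 390.59 = 2182.45
ΣP(2018)·Q(2021) = 54.18×29 + 0.24×137 + 2.88×139 = 1571.22 + 32.88 + 400.32 = 2004.42
Index = 2182.45 / 2004.42 × 100 = 108.8819

108.9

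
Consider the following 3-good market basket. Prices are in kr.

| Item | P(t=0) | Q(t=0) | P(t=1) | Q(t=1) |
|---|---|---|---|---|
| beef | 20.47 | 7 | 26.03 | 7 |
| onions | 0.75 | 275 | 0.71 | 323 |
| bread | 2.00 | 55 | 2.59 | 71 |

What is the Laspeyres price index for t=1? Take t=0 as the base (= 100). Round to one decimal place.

Laspeyres price index uses base-period quantities as weights.
ΣP(t=1)·Q(t=0) = 26.03×7 + 0.71×275 + 2.59×55 = 182.21 + 195.25 + 142.45 = 519.91
ΣP(t=0)·Q(t=0) = 20.47×7 + 0.75×275 + 2.00×55 = 143.29 + 206.25 + 110 = 459.54
Index = 519.91 / 459.54 × 100 = 113.1371

113.1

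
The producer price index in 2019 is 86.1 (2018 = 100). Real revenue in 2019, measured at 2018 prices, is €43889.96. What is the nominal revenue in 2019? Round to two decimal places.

Nominal = Real × (Index/100) = 43889.96 × (86.1/100)
        = 43889.96 × 0.861 = 37789.2556

37789.26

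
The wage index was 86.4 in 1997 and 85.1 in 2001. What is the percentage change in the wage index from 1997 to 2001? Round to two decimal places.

-1.50%

Change = (85.1 − 86.4) / 86.4 × 100
       = -1.3 / 86.4 × 100 = -1.5046%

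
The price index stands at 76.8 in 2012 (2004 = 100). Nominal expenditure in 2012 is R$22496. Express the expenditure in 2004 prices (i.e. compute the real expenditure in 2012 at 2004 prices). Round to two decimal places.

Real = Nominal ÷ (Index/100) = 22496 ÷ (76.8/100)
     = 22496 ÷ 0.768 = 29291.6667

29291.67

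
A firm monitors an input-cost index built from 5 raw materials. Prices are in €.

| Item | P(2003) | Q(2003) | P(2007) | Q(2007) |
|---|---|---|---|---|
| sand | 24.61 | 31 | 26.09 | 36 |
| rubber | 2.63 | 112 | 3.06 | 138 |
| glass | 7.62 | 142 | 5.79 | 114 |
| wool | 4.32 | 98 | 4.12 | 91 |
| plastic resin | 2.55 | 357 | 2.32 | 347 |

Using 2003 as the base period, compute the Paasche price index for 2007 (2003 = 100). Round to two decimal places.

94.29

Paasche price index uses current-period quantities as weights.
ΣP(2007)·Q(2007) = 26.09×36 + 3.06×138 + 5.79×114 + 4.12×91 + 2.32×347 = 939.24 + 422.28 + 660.06 + 374.92 + 805.04 = 3201.54
ΣP(2003)·Q(2007) = 24.61×36 + 2.63×138 + 7.62×114 + 4.32×91 + 2.55×347 = 885.96 + 362.94 + 868.68 + 393.12 + 884.85 = 3395.55
Index = 3201.54 / 3395.55 × 100 = 94.2863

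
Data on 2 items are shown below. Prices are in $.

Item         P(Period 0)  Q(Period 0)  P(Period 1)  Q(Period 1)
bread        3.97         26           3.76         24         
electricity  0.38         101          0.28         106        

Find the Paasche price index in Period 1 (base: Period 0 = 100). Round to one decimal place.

Paasche price index uses current-period quantities as weights.
ΣP(Period 1)·Q(Period 1) = 3.76×24 + 0.28×106 = 90.24 + 29.68 = 119.92
ΣP(Period 0)·Q(Period 1) = 3.97×24 + 0.38×106 = 95.28 + 40.28 = 135.56
Index = 119.92 / 135.56 × 100 = 88.4627

88.5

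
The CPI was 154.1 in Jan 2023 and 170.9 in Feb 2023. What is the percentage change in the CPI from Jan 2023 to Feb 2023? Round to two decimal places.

10.90%

Change = (170.9 − 154.1) / 154.1 × 100
       = 16.8 / 154.1 × 100 = 10.9020%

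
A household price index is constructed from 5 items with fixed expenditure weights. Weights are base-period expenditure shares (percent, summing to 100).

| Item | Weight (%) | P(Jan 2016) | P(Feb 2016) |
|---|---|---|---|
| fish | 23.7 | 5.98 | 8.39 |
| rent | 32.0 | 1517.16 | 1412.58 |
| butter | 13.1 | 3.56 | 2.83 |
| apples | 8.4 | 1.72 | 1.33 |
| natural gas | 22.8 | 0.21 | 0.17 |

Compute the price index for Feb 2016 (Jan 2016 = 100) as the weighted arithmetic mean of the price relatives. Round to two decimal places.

98.41

fish: 23.7 × (8.39/5.98) = 23.7 × 1.403010 = 33.2513
rent: 32.0 × (1412.58/1517.16) = 32.0 × 0.931069 = 29.7942
butter: 13.1 × (2.83/3.56) = 13.1 × 0.794944 = 10.4138
apples: 8.4 × (1.33/1.72) = 8.4 × 0.773256 = 6.4953
natural gas: 22.8 × (0.17/0.21) = 22.8 × 0.809524 = 18.4571
Index = Σ wᵢ·(p₁ᵢ/p₀ᵢ) = 33.2513 + 29.7942 + 10.4138 + 6.4953 + 18.4571 = 98.4118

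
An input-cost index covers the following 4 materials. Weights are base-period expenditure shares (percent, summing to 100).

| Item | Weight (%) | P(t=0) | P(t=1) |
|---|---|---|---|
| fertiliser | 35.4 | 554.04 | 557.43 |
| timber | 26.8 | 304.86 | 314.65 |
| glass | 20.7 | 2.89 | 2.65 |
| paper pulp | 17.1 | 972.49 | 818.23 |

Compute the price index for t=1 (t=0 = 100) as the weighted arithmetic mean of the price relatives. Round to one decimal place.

fertiliser: 35.4 × (557.43/554.04) = 35.4 × 1.006119 = 35.6166
timber: 26.8 × (314.65/304.86) = 26.8 × 1.032113 = 27.6606
glass: 20.7 × (2.65/2.89) = 20.7 × 0.916955 = 18.9810
paper pulp: 17.1 × (818.23/972.49) = 17.1 × 0.841376 = 14.3875
Index = Σ wᵢ·(p₁ᵢ/p₀ᵢ) = 35.6166 + 27.6606 + 18.9810 + 14.3875 = 96.6457

96.6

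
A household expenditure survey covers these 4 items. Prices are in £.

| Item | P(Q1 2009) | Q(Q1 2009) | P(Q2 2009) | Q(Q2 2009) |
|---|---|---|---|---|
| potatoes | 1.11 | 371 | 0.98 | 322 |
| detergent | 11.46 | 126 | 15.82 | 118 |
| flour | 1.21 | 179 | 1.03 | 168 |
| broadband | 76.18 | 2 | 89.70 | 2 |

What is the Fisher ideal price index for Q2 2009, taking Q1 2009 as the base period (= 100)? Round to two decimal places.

122.51

Laspeyres component (base-period weights):
ΣP(Q2 2009)Q(Q1 2009) = 0.98×371 + 15.82×126 + 1.03×179 + 89.70×2 = 363.58 + 1993.32 + 184.37 + 179.4 = 2720.67
ΣP(Q1 2009)Q(Q1 2009) = 1.11×371 + 11.46×126 + 1.21×179 + 76.18×2 = 411.81 + 1443.96 + 216.59 + 152.36 = 2224.72
L = 2720.67 / 2224.72 × 100 = 122.2927
Paasche component (current-period weights):
ΣP(Q2 2009)Q(Q2 2009) = 0.98×322 + 15.82×118 + 1.03×168 + 89.70×2 = 315.56 + 1866.76 + 173.04 + 179.4 = 2534.76
ΣP(Q1 2009)Q(Q2 2009) = 1.11×322 + 11.46×118 + 1.21×168 + 76.18×2 = 357.42 + 1352.28 + 203.28 + 152.36 = 2065.34
P = 2534.76 / 2065.34 × 100 = 122.7285
Fisher = √(L × P) = √(122.2927 × 122.7285) = 122.5104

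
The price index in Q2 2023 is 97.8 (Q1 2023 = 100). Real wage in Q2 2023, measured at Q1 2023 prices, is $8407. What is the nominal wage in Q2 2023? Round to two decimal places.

Nominal = Real × (Index/100) = 8407 × (97.8/100)
        = 8407 × 0.978 = 8222.0460

8222.05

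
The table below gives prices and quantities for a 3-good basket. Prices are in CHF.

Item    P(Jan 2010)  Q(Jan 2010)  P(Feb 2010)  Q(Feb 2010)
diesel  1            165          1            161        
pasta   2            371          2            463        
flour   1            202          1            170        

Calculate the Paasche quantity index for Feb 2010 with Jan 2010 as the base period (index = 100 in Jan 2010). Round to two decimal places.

Paasche quantity index uses current-period prices as weights.
ΣP(Feb 2010)·Q(Feb 2010) = 1×161 + 2×463 + 1×170 = 161 + 926 + 170 = 1257
ΣP(Feb 2010)·Q(Jan 2010) = 1×165 + 2×371 + 1×202 = 165 + 742 + 202 = 1109
Index = 1257 / 1109 × 100 = 113.3454

113.35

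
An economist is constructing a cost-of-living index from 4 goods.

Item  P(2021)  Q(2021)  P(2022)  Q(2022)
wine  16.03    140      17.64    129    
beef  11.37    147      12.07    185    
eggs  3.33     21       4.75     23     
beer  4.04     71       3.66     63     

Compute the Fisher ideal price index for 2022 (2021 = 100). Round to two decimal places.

107.72

Laspeyres component (base-period weights):
ΣP(2022)Q(2021) = 17.64×140 + 12.07×147 + 4.75×21 + 3.66×71 = 2469.6 + 1774.29 + 99.75 + 259.86 = 4603.5
ΣP(2021)Q(2021) = 16.03×140 + 11.37×147 + 3.33×21 + 4.04×71 = 2244.2 + 1671.39 + 69.93 + 286.84 = 4272.36
L = 4603.5 / 4272.36 × 100 = 107.7508
Paasche component (current-period weights):
ΣP(2022)Q(2022) = 17.64×129 + 12.07×185 + 4.75×23 + 3.66×63 = 2275.56 + 2232.95 + 109.25 + 230.58 = 4848.34
ΣP(2021)Q(2022) = 16.03×129 + 11.37×185 + 3.33×23 + 4.04×63 = 2067.87 + 2103.45 + 76.59 + 254.52 = 4502.43
P = 4848.34 / 4502.43 × 100 = 107.6827
Fisher = √(L × P) = √(107.7508 × 107.6827) = 107.7167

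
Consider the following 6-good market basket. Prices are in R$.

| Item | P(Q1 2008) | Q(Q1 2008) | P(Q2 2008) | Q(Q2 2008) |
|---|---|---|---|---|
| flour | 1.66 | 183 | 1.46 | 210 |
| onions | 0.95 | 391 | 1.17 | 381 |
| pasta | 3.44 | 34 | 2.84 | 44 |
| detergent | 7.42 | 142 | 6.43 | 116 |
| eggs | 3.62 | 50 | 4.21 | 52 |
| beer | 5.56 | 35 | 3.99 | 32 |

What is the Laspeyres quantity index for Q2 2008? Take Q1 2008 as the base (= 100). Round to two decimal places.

94.03

Laspeyres quantity index uses base-period prices as weights.
ΣP(Q1 2008)·Q(Q2 2008) = 1.66×210 + 0.95×381 + 3.44×44 + 7.42×116 + 3.62×52 + 5.56×32 = 348.6 + 361.95 + 151.36 + 860.72 + 188.24 + 177.92 = 2088.79
ΣP(Q1 2008)·Q(Q1 2008) = 1.66×183 + 0.95×391 + 3.44×34 + 7.42×142 + 3.62×50 + 5.56×35 = 303.78 + 371.45 + 116.96 + 1053.64 + 181 + 194.6 = 2221.43
Index = 2088.79 / 2221.43 × 100 = 94.0291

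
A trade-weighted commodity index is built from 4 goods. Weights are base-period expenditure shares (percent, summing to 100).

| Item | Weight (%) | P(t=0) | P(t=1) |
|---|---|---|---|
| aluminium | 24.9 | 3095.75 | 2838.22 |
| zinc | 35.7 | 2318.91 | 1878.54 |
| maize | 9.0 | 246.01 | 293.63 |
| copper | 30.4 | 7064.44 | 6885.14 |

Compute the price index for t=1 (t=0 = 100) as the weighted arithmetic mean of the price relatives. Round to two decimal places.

aluminium: 24.9 × (2838.22/3095.75) = 24.9 × 0.916812 = 22.8286
zinc: 35.7 × (1878.54/2318.91) = 35.7 × 0.810096 = 28.9204
maize: 9.0 × (293.63/246.01) = 9.0 × 1.193569 = 10.7421
copper: 30.4 × (6885.14/7064.44) = 30.4 × 0.974619 = 29.6284
Index = Σ wᵢ·(p₁ᵢ/p₀ᵢ) = 22.8286 + 28.9204 + 10.7421 + 29.6284 = 92.1196

92.12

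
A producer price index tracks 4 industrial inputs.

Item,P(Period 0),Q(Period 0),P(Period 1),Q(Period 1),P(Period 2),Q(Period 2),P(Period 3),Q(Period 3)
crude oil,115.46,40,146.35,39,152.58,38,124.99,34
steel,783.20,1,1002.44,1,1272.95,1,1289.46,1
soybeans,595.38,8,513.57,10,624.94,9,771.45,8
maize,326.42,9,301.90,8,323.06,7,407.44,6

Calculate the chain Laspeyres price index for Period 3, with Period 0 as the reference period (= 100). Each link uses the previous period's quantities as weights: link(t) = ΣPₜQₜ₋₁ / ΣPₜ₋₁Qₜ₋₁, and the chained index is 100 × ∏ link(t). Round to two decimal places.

124.48

Link Period 0→Period 1:
ΣP(Period 1)Q(Period 0) = 146.35×40 + 1002.44×1 + 513.57×8 + 301.90×9 = 5854 + 1002.44 + 4108.56 + 2717.1 = 13682.1
ΣP(Period 0)Q(Period 0) = 115.46×40 + 783.20×1 + 595.38×8 + 326.42×9 = 4618.4 + 783.2 + 4763.04 + 2937.78 = 13102.42
link = 13682.1/13102.42 = 1.044242
Link Period 1→Period 2:
ΣP(Period 2)Q(Period 1) = 152.58×39 + 1272.95×1 + 624.94×10 + 323.06×8 = 5950.62 + 1272.95 + 6249.4 + 2584.48 = 16057.45
ΣP(Period 1)Q(Period 1) = 146.35×39 + 1002.44×1 + 513.57×10 + 301.90×8 = 5707.65 + 1002.44 + 5135.7 + 2415.2 = 14260.99
link = 16057.45/14260.99 = 1.125970
Link Period 2→Period 3:
ΣP(Period 3)Q(Period 2) = 124.99×38 + 1289.46×1 + 771.45×9 + 407.44×7 = 4749.62 + 1289.46 + 6943.05 + 2852.08 = 15834.21
ΣP(Period 2)Q(Period 2) = 152.58×38 + 1272.95×1 + 624.94×9 + 323.06×7 = 5798.04 + 1272.95 + 5624.46 + 2261.42 = 14956.87
link = 15834.21/14956.87 = 1.058658
Chained index = 100 × 1.044242 × 1.125970 × 1.058658 = 124.4755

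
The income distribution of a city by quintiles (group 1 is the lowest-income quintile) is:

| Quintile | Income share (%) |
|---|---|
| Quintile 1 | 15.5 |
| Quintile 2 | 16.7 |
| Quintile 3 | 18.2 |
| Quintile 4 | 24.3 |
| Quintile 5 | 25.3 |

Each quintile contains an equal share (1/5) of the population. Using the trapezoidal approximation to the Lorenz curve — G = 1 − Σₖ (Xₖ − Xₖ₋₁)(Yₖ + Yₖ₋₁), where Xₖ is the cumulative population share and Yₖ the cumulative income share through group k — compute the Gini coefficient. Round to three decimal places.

Cumulative income shares Yₖ: 0.1550, 0.3220, 0.5040, 0.7470, 1.0000
Σ (Xₖ−Xₖ₋₁)(Yₖ+Yₖ₋₁) = (1/5)(0.1550+0.0000) + (1/5)(0.3220+0.1550) + (1/5)(0.5040+0.3220) + (1/5)(0.7470+0.5040) + (1/5)(1.0000+0.7470)
  = 0.0310 + 0.0954 + 0.1652 + 0.2502 + 0.3494 = 0.8912
G = 1 − 0.8912 = 0.1088

0.109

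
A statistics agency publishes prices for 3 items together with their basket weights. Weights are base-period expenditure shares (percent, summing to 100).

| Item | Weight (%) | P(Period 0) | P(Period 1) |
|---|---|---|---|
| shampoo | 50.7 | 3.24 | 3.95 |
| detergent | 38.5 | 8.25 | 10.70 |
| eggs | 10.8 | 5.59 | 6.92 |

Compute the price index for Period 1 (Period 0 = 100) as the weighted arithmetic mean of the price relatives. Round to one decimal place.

125.1

shampoo: 50.7 × (3.95/3.24) = 50.7 × 1.219136 = 61.8102
detergent: 38.5 × (10.70/8.25) = 38.5 × 1.296970 = 49.9333
eggs: 10.8 × (6.92/5.59) = 10.8 × 1.237925 = 13.3696
Index = Σ wᵢ·(p₁ᵢ/p₀ᵢ) = 61.8102 + 49.9333 + 13.3696 = 125.1131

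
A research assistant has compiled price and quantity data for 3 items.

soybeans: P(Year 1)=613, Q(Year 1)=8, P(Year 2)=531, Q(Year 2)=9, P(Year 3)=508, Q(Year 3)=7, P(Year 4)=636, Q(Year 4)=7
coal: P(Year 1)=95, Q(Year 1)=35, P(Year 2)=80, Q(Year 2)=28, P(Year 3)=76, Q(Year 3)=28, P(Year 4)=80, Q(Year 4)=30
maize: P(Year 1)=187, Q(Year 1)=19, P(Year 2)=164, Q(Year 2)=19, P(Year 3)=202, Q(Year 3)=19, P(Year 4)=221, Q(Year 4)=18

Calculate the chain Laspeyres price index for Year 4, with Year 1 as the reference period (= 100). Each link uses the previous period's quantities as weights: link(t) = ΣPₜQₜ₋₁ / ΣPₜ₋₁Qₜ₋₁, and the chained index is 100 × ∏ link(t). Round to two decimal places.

Link Year 1→Year 2:
ΣP(Year 2)Q(Year 1) = 531×8 + 80×35 + 164×19 = 4248 + 2800 + 3116 = 10164
ΣP(Year 1)Q(Year 1) = 613×8 + 95×35 + 187×19 = 4904 + 3325 + 3553 = 11782
link = 10164/11782 = 0.862672
Link Year 2→Year 3:
ΣP(Year 3)Q(Year 2) = 508×9 + 76×28 + 202×19 = 4572 + 2128 + 3838 = 10538
ΣP(Year 2)Q(Year 2) = 531×9 + 80×28 + 164×19 = 4779 + 2240 + 3116 = 10135
link = 10538/10135 = 1.039763
Link Year 3→Year 4:
ΣP(Year 4)Q(Year 3) = 636×7 + 80×28 + 221×19 = 4452 + 2240 + 4199 = 10891
ΣP(Year 3)Q(Year 3) = 508×7 + 76×28 + 202×19 = 3556 + 2128 + 3838 = 9522
link = 10891/9522 = 1.143772
Chained index = 100 × 0.862672 × 1.039763 × 1.143772 = 102.5935

102.59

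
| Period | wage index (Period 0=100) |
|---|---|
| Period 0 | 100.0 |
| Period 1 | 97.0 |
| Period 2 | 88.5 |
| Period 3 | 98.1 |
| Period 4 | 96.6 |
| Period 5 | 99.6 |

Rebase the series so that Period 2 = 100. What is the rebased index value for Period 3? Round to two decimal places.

110.85

Rebased(Period 3) = 98.1 / 88.5 × 100 = 110.8475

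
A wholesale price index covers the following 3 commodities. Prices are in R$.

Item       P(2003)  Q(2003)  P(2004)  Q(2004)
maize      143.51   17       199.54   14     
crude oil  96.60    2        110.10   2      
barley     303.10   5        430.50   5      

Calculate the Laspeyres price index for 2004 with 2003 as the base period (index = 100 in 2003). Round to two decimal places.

138.97

Laspeyres price index uses base-period quantities as weights.
ΣP(2004)·Q(2003) = 199.54×17 + 110.10×2 + 430.50×5 = 3392.18 + 220.2 + 2152.5 = 5764.88
ΣP(2003)·Q(2003) = 143.51×17 + 96.60×2 + 303.10×5 = 2439.67 + 193.2 + 1515.5 = 4148.37
Index = 5764.88 / 4148.37 × 100 = 138.9674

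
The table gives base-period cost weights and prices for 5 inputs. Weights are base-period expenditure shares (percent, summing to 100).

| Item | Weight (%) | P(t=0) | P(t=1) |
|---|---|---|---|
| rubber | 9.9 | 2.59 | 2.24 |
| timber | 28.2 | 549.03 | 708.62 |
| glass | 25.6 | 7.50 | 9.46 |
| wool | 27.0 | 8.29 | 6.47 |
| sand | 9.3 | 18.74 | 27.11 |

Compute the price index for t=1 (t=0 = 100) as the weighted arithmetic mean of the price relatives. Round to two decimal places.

111.78

rubber: 9.9 × (2.24/2.59) = 9.9 × 0.864865 = 8.5622
timber: 28.2 × (708.62/549.03) = 28.2 × 1.290676 = 36.3971
glass: 25.6 × (9.46/7.50) = 25.6 × 1.261333 = 32.2901
wool: 27.0 × (6.47/8.29) = 27.0 × 0.780458 = 21.0724
sand: 9.3 × (27.11/18.74) = 9.3 × 1.446638 = 13.4537
Index = Σ wᵢ·(p₁ᵢ/p₀ᵢ) = 8.5622 + 36.3971 + 32.2901 + 21.0724 + 13.4537 = 111.7755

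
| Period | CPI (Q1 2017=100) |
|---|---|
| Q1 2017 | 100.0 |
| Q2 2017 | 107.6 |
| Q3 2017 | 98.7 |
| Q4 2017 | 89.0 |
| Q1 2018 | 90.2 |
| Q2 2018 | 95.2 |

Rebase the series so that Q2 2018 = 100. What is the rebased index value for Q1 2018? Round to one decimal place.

94.7

Rebased(Q1 2018) = 90.2 / 95.2 × 100 = 94.7479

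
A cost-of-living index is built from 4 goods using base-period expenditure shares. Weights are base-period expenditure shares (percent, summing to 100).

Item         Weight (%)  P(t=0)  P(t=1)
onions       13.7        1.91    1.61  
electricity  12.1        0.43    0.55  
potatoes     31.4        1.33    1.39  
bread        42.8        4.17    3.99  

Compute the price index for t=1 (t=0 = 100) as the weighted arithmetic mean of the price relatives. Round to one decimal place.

onions: 13.7 × (1.61/1.91) = 13.7 × 0.842932 = 11.5482
electricity: 12.1 × (0.55/0.43) = 12.1 × 1.279070 = 15.4767
potatoes: 31.4 × (1.39/1.33) = 31.4 × 1.045113 = 32.8165
bread: 42.8 × (3.99/4.17) = 42.8 × 0.956835 = 40.9525
Index = Σ wᵢ·(p₁ᵢ/p₀ᵢ) = 11.5482 + 15.4767 + 32.8165 + 40.9525 = 100.7940

100.8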